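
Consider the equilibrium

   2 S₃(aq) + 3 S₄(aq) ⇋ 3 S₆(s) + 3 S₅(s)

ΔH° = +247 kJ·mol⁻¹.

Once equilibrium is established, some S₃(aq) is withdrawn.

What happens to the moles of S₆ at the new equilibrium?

decreases

Removing S₃ (aq), a reactant, drives the reaction to the left.
The net shift is to the left. S₆ is a product, so its amount decreases.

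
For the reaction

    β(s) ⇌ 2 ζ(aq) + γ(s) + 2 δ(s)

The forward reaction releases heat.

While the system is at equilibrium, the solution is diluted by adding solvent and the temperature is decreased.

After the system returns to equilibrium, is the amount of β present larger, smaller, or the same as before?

Dilution lowers every aqueous concentration by the same factor. Δn_aq = 2 − 0 = +2, so the system shifts toward the side with more dissolved moles — to the right.
The forward reaction is exothermic. Lowering T favours the exothermic direction — shift to the right.
The net shift is to the right. β is a reactant, so its amount decreases.

decreases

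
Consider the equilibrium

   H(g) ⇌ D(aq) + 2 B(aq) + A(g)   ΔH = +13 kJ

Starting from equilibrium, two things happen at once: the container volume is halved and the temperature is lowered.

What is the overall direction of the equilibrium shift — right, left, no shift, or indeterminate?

left

Gas moles: reactants 1, products 1. Δn_gas = 0, so a volume change leaves Q equal to K — no shift from this change.
The forward reaction is endothermic. Lowering T favours the exothermic direction — shift to the left.
Only the nonzero effect(s) matter; the net shift is to the left.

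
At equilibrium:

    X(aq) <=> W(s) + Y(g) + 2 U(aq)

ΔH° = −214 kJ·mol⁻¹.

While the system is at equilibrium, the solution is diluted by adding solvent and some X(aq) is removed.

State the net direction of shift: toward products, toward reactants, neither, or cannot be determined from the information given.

cannot be determined

Dilution lowers every aqueous concentration by the same factor. Δn_aq = 2 − 1 = +1, so the system shifts toward the side with more dissolved moles — to the right.
Removing X (aq), a reactant, drives the reaction to the left.
The individual effects push in opposite directions; without quantitative information the net direction cannot be determined.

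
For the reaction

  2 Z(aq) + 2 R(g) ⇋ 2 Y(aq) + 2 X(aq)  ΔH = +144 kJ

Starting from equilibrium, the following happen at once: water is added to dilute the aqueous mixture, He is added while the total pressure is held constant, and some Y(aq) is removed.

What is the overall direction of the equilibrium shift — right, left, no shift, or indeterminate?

Dilution lowers every aqueous concentration by the same factor. Δn_aq = 4 − 2 = +2, so the system shifts toward the side with more dissolved moles — to the right.
Adding inert gas at constant total pressure expands the volume and lowers every reacting partial pressure. With Δn_gas = 0 − 2 = -2, Q moves away from K toward the side with fewer gas moles, so the system shifts toward the side with more gas moles — to the left.
Removing Y (aq), a product, drives the reaction to the right.
The individual effects push in opposite directions; without quantitative information the net direction cannot be determined.

cannot be determined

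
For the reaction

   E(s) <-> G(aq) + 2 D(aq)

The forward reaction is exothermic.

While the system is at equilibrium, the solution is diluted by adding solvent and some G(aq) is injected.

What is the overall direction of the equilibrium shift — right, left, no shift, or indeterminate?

Dilution lowers every aqueous concentration by the same factor. Δn_aq = 3 − 0 = +3, so the system shifts toward the side with more dissolved moles — to the right.
Adding G (aq), a product, drives the reaction to the left.
The individual effects push in opposite directions; without quantitative information the net direction cannot be determined.

cannot be determined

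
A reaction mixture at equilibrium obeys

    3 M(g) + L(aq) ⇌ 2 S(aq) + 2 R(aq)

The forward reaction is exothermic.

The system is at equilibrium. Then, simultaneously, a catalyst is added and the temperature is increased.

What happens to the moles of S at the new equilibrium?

A catalyst speeds both forward and reverse rates equally; it changes neither Q nor K — no shift from this change.
The forward reaction is exothermic. Raising T favours the endothermic direction — shift to the left.
The net shift is to the left. S is a product, so its amount decreases.

decreases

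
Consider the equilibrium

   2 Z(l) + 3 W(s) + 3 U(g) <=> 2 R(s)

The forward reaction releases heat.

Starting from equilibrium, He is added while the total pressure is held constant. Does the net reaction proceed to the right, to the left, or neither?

Adding inert gas at constant total pressure expands the volume and lowers every reacting partial pressure. With Δn_gas = 0 − 3 = -3, Q moves away from K toward the side with fewer gas moles, so the system shifts toward the side with more gas moles — to the left.

left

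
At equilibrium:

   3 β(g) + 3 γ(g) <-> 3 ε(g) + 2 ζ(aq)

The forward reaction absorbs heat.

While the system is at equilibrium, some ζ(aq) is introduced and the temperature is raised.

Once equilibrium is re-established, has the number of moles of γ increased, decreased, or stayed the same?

cannot be determined

Adding ζ (aq), a product, drives the reaction to the left.
The forward reaction is endothermic. Raising T favours the endothermic direction — shift to the right.
The two effects oppose each other, so the net shift — and hence the change in γ — cannot be determined from the given information.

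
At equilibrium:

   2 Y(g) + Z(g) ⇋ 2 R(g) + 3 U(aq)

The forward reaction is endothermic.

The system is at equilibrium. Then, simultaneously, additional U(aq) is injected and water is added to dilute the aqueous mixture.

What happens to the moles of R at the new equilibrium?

cannot be determined

Adding U (aq), a product, drives the reaction to the left.
Dilution lowers every aqueous concentration by the same factor. Δn_aq = 3 − 0 = +3, so the system shifts toward the side with more dissolved moles — to the right.
The two effects oppose each other, so the net shift — and hence the change in R — cannot be determined from the given information.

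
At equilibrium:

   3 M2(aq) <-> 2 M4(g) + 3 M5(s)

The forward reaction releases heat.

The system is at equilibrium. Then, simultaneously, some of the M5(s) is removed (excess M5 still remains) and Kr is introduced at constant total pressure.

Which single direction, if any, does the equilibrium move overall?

M5 is a pure solid; its activity is 1 regardless of amount, so Q is unaffected — no shift from this change.
Adding inert gas at constant total pressure expands the volume and lowers every reacting partial pressure. With Δn_gas = 2 − 0 = +2, Q moves away from K toward the side with fewer gas moles, so the system shifts toward the side with more gas moles — to the right.
Only the nonzero effect(s) matter; the net shift is to the right.

right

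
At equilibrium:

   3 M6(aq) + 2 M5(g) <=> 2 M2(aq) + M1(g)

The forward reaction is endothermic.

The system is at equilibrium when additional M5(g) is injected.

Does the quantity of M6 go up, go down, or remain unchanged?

decreases

Adding M5 (g), a reactant, drives the reaction to the right.
The net shift is to the right. M6 is a reactant, so its amount decreases.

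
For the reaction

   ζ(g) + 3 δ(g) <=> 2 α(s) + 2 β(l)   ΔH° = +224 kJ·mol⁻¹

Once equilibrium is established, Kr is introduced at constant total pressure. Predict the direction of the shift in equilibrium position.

left

Adding inert gas at constant total pressure expands the volume and lowers every reacting partial pressure. With Δn_gas = 0 − 4 = -4, Q moves away from K toward the side with fewer gas moles, so the system shifts toward the side with more gas moles — to the left.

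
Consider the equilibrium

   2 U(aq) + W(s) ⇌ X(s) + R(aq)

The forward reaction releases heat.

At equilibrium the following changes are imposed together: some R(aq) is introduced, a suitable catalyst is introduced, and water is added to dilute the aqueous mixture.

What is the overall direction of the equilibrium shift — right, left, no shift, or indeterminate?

Adding R (aq), a product, drives the reaction to the left.
A catalyst speeds both forward and reverse rates equally; it changes neither Q nor K — no shift from this change.
Dilution lowers every aqueous concentration by the same factor. Δn_aq = 1 − 2 = -1, so the system shifts toward the side with more dissolved moles — to the left.
Only the nonzero effect(s) matter; the net shift is to the left.

left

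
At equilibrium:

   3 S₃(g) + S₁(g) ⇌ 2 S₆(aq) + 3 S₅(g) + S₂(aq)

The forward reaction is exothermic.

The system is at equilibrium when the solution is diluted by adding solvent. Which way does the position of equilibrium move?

Dilution lowers every aqueous concentration by the same factor. Δn_aq = 3 − 0 = +3, so the system shifts toward the side with more dissolved moles — to the right.

right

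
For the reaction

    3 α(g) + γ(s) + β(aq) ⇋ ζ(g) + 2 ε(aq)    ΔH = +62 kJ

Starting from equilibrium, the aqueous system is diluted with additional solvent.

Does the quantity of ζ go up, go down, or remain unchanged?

increases

Dilution lowers every aqueous concentration by the same factor. Δn_aq = 2 − 1 = +1, so the system shifts toward the side with more dissolved moles — to the right.
The net shift is to the right. ζ is a product, so its amount increases.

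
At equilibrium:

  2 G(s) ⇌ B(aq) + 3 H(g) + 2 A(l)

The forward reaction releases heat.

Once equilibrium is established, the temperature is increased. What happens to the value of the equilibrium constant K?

decreases

K depends on temperature via the van 't Hoff relation. The forward reaction is exothermic, so raising T decreases K.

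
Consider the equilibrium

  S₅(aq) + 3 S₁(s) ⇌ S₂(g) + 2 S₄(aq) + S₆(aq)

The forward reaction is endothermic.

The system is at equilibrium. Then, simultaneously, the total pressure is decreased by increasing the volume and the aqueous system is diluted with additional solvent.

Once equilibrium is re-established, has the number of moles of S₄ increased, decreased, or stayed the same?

increases

Gas moles: reactants 0, products 1 (Δn_gas = +1). Expansion shifts the system toward the side with more moles of gas — to the right.
Dilution lowers every aqueous concentration by the same factor. Δn_aq = 3 − 1 = +2, so the system shifts toward the side with more dissolved moles — to the right.
The net shift is to the right. S₄ is a product, so its amount increases.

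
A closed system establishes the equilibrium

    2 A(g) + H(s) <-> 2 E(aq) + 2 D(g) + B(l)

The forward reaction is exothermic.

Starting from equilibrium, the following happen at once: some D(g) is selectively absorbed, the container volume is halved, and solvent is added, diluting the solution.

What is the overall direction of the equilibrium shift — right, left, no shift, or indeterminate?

Removing D (g), a product, drives the reaction to the right.
Gas moles: reactants 2, products 2. Δn_gas = 0, so a volume change leaves Q equal to K — no shift from this change.
Dilution lowers every aqueous concentration by the same factor. Δn_aq = 2 − 0 = +2, so the system shifts toward the side with more dissolved moles — to the right.
Only the nonzero effect(s) matter; the net shift is to the right.

right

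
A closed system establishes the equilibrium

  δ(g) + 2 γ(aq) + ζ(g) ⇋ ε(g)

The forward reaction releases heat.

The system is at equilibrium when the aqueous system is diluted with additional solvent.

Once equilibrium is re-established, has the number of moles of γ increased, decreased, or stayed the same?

increases

Dilution lowers every aqueous concentration by the same factor. Δn_aq = 0 − 2 = -2, so the system shifts toward the side with more dissolved moles — to the left.
The net shift is to the left. γ is a reactant, so its amount increases.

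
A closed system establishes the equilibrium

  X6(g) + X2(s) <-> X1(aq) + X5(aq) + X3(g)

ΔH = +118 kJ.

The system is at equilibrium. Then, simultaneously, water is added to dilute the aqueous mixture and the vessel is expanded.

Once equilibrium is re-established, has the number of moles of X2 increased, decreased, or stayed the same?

Dilution lowers every aqueous concentration by the same factor. Δn_aq = 2 − 0 = +2, so the system shifts toward the side with more dissolved moles — to the right.
Gas moles: reactants 1, products 1. Δn_gas = 0, so a volume change leaves Q equal to K — no shift from this change.
The net shift is to the right. X2 is a reactant, so its amount decreases.

decreases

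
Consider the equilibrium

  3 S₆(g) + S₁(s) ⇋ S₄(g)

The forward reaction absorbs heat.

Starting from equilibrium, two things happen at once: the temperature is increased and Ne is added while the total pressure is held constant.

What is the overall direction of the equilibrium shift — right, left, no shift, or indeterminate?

The forward reaction is endothermic. Raising T favours the endothermic direction — shift to the right.
Adding inert gas at constant total pressure expands the volume and lowers every reacting partial pressure. With Δn_gas = 1 − 3 = -2, Q moves away from K toward the side with fewer gas moles, so the system shifts toward the side with more gas moles — to the left.
The individual effects push in opposite directions; without quantitative information the net direction cannot be determined.

cannot be determined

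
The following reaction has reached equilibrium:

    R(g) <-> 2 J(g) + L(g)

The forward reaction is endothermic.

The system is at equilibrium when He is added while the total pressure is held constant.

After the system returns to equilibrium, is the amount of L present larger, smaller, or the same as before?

Adding inert gas at constant total pressure expands the volume and lowers every reacting partial pressure. With Δn_gas = 3 − 1 = +2, Q moves away from K toward the side with fewer gas moles, so the system shifts toward the side with more gas moles — to the right.
The net shift is to the right. L is a product, so its amount increases.

increases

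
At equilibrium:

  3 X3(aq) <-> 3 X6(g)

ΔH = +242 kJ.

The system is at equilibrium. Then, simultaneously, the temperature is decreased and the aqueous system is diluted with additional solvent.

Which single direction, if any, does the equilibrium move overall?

The forward reaction is endothermic. Lowering T favours the exothermic direction — shift to the left.
Dilution lowers every aqueous concentration by the same factor. Δn_aq = 0 − 3 = -3, so the system shifts toward the side with more dissolved moles — to the left.
All effects act in the same direction — net shift to the left.

left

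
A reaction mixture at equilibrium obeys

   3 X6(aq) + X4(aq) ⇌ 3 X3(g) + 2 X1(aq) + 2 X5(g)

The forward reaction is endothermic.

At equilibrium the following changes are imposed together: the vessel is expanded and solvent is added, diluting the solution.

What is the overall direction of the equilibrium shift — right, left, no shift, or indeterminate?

cannot be determined

Gas moles: reactants 0, products 5 (Δn_gas = +5). Expansion shifts the system toward the side with more moles of gas — to the right.
Dilution lowers every aqueous concentration by the same factor. Δn_aq = 2 − 4 = -2, so the system shifts toward the side with more dissolved moles — to the left.
The individual effects push in opposite directions; without quantitative information the net direction cannot be determined.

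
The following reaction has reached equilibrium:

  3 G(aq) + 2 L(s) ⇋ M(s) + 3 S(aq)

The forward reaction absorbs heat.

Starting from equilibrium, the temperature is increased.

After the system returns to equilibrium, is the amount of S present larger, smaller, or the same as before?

The forward reaction is endothermic. Raising T favours the endothermic direction — shift to the right.
The net shift is to the right. S is a product, so its amount increases.

increases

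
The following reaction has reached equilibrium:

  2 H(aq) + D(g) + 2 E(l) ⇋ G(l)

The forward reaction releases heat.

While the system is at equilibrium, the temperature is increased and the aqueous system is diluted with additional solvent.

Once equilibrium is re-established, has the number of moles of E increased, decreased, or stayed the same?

The forward reaction is exothermic. Raising T favours the endothermic direction — shift to the left.
Dilution lowers every aqueous concentration by the same factor. Δn_aq = 0 − 2 = -2, so the system shifts toward the side with more dissolved moles — to the left.
The net shift is to the left. E is a reactant, so its amount increases.

increases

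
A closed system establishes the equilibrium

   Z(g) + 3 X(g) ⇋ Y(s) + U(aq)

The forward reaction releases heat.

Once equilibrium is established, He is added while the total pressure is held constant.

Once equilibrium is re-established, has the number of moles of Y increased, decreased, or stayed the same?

decreases

Adding inert gas at constant total pressure expands the volume and lowers every reacting partial pressure. With Δn_gas = 0 − 4 = -4, Q moves away from K toward the side with fewer gas moles, so the system shifts toward the side with more gas moles — to the left.
The net shift is to the left. Y is a product, so its amount decreases.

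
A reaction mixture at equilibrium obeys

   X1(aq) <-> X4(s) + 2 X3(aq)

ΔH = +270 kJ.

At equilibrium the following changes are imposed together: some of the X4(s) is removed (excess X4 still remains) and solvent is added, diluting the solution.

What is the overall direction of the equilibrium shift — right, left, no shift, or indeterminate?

right

X4 is a pure solid; its activity is 1 regardless of amount, so Q is unaffected — no shift from this change.
Dilution lowers every aqueous concentration by the same factor. Δn_aq = 2 − 1 = +1, so the system shifts toward the side with more dissolved moles — to the right.
Only the nonzero effect(s) matter; the net shift is to the right.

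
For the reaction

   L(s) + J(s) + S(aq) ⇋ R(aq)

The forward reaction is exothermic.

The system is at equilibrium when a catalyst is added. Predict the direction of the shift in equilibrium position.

A catalyst speeds both forward and reverse rates equally; it changes neither Q nor K — no shift from this change.

no shift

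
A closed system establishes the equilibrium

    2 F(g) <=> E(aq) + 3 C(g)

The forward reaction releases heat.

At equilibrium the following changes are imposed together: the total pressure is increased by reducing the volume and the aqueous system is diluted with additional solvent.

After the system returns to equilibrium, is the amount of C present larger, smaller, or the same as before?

Gas moles: reactants 2, products 3 (Δn_gas = +1). Compression shifts the system toward the side with fewer moles of gas — to the left.
Dilution lowers every aqueous concentration by the same factor. Δn_aq = 1 − 0 = +1, so the system shifts toward the side with more dissolved moles — to the right.
The two effects oppose each other, so the net shift — and hence the change in C — cannot be determined from the given information.

cannot be determined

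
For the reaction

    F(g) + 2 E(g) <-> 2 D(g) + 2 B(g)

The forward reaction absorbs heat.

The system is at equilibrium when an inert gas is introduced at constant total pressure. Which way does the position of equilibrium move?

right

Adding inert gas at constant total pressure expands the volume and lowers every reacting partial pressure. With Δn_gas = 4 − 3 = +1, Q moves away from K toward the side with fewer gas moles, so the system shifts toward the side with more gas moles — to the right.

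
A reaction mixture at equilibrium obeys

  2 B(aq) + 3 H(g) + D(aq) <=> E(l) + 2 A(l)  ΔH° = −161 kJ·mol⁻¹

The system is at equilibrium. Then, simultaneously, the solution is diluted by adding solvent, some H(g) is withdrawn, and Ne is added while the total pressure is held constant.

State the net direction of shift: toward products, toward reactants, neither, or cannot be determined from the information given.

Dilution lowers every aqueous concentration by the same factor. Δn_aq = 0 − 3 = -3, so the system shifts toward the side with more dissolved moles — to the left.
Removing H (g), a reactant, drives the reaction to the left.
Adding inert gas at constant total pressure expands the volume and lowers every reacting partial pressure. With Δn_gas = 0 − 3 = -3, Q moves away from K toward the side with fewer gas moles, so the system shifts toward the side with more gas moles — to the left.
All effects act in the same direction — net shift to the left.

left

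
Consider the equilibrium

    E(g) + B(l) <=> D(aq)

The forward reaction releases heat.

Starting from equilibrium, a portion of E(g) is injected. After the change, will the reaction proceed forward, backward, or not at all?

right

Adding E (g), a reactant, drives the reaction to the right.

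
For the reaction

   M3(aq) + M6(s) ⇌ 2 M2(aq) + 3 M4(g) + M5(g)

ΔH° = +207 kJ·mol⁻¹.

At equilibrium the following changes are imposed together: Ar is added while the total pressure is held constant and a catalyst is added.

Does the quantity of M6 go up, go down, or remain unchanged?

Adding inert gas at constant total pressure expands the volume and lowers every reacting partial pressure. With Δn_gas = 4 − 0 = +4, Q moves away from K toward the side with fewer gas moles, so the system shifts toward the side with more gas moles — to the right.
A catalyst speeds both forward and reverse rates equally; it changes neither Q nor K — no shift from this change.
The net shift is to the right. M6 is a reactant, so its amount decreases.

decreases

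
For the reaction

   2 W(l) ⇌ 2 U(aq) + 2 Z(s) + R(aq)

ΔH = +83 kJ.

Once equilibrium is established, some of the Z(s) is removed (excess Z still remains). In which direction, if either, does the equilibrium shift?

no shift

Z is a pure solid; its activity is 1 regardless of amount, so Q is unaffected — no shift from this change.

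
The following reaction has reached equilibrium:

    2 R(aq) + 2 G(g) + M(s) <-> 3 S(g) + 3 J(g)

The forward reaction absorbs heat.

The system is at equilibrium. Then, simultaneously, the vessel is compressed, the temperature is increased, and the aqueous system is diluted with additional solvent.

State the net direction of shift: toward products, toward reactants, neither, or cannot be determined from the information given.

cannot be determined

Gas moles: reactants 2, products 6 (Δn_gas = +4). Compression shifts the system toward the side with fewer moles of gas — to the left.
The forward reaction is endothermic. Raising T favours the endothermic direction — shift to the right.
Dilution lowers every aqueous concentration by the same factor. Δn_aq = 0 − 2 = -2, so the system shifts toward the side with more dissolved moles — to the left.
The individual effects push in opposite directions; without quantitative information the net direction cannot be determined.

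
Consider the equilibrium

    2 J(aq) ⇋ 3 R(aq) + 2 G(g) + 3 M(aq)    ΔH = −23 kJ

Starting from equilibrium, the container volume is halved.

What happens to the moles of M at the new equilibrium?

Gas moles: reactants 0, products 2 (Δn_gas = +2). Compression shifts the system toward the side with fewer moles of gas — to the left.
The net shift is to the left. M is a product, so its amount decreases.

decreases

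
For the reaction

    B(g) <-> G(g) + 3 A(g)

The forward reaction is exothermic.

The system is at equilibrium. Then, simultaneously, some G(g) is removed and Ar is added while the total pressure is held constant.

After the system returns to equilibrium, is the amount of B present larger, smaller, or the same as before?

decreases

Removing G (g), a product, drives the reaction to the right.
Adding inert gas at constant total pressure expands the volume and lowers every reacting partial pressure. With Δn_gas = 4 − 1 = +3, Q moves away from K toward the side with fewer gas moles, so the system shifts toward the side with more gas moles — to the right.
The net shift is to the right. B is a reactant, so its amount decreases.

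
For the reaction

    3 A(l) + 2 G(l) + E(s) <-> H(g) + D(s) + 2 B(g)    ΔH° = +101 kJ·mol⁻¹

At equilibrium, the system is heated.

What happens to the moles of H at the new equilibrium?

The forward reaction is endothermic. Raising T favours the endothermic direction — shift to the right.
The net shift is to the right. H is a product, so its amount increases.

increases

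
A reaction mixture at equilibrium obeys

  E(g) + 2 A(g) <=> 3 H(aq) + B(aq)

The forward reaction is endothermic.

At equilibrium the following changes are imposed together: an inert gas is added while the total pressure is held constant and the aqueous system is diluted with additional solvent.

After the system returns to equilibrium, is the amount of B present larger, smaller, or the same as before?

Adding inert gas at constant total pressure expands the volume and lowers every reacting partial pressure. With Δn_gas = 0 − 3 = -3, Q moves away from K toward the side with fewer gas moles, so the system shifts toward the side with more gas moles — to the left.
Dilution lowers every aqueous concentration by the same factor. Δn_aq = 4 − 0 = +4, so the system shifts toward the side with more dissolved moles — to the right.
The two effects oppose each other, so the net shift — and hence the change in B — cannot be determined from the given information.

cannot be determined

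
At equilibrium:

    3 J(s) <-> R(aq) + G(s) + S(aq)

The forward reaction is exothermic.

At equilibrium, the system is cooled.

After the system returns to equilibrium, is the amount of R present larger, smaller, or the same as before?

The forward reaction is exothermic. Lowering T favours the exothermic direction — shift to the right.
The net shift is to the right. R is a product, so its amount increases.

increases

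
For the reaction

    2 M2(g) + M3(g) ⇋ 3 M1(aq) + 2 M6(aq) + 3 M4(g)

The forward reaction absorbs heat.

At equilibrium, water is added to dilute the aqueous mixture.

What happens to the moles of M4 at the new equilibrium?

increases

Dilution lowers every aqueous concentration by the same factor. Δn_aq = 5 − 0 = +5, so the system shifts toward the side with more dissolved moles — to the right.
The net shift is to the right. M4 is a product, so its amount increases.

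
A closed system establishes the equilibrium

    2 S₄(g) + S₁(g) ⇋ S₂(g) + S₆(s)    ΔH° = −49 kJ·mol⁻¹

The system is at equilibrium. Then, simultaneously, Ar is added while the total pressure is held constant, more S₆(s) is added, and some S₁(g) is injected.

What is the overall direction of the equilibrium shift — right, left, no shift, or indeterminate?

Adding inert gas at constant total pressure expands the volume and lowers every reacting partial pressure. With Δn_gas = 1 − 3 = -2, Q moves away from K toward the side with fewer gas moles, so the system shifts toward the side with more gas moles — to the left.
S₆ is a pure solid; its activity is 1 regardless of amount, so Q is unaffected — no shift from this change.
Adding S₁ (g), a reactant, drives the reaction to the right.
The individual effects push in opposite directions; without quantitative information the net direction cannot be determined.

cannot be determined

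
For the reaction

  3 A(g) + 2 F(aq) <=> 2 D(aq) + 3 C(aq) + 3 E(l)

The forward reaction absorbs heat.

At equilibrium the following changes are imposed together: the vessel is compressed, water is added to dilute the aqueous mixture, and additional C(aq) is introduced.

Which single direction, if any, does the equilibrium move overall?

cannot be determined

Gas moles: reactants 3, products 0 (Δn_gas = -3). Compression shifts the system toward the side with fewer moles of gas — to the right.
Dilution lowers every aqueous concentration by the same factor. Δn_aq = 5 − 2 = +3, so the system shifts toward the side with more dissolved moles — to the right.
Adding C (aq), a product, drives the reaction to the left.
The individual effects push in opposite directions; without quantitative information the net direction cannot be determined.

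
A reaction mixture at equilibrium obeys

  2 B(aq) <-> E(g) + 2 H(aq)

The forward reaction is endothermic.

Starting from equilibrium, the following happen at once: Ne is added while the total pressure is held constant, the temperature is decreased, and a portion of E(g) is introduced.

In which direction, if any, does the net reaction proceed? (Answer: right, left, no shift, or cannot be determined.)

Adding inert gas at constant total pressure expands the volume and lowers every reacting partial pressure. With Δn_gas = 1 − 0 = +1, Q moves away from K toward the side with fewer gas moles, so the system shifts toward the side with more gas moles — to the right.
The forward reaction is endothermic. Lowering T favours the exothermic direction — shift to the left.
Adding E (g), a product, drives the reaction to the left.
The individual effects push in opposite directions; without quantitative information the net direction cannot be determined.

cannot be determined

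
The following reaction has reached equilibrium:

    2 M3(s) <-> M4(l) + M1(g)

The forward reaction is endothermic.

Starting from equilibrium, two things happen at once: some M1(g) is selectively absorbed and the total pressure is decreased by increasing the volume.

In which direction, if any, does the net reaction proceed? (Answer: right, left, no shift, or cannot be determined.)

right

Removing M1 (g), a product, drives the reaction to the right.
Gas moles: reactants 0, products 1 (Δn_gas = +1). Expansion shifts the system toward the side with more moles of gas — to the right.
All effects act in the same direction — net shift to the right.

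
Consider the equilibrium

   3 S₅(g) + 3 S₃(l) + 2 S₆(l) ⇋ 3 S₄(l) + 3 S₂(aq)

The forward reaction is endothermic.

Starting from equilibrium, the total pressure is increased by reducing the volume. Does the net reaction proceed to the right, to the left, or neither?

right

Gas moles: reactants 3, products 0 (Δn_gas = -3). Compression shifts the system toward the side with fewer moles of gas — to the right.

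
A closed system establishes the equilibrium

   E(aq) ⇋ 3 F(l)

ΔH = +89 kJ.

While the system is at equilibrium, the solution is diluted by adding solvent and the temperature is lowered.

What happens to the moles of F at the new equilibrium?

decreases

Dilution lowers every aqueous concentration by the same factor. Δn_aq = 0 − 1 = -1, so the system shifts toward the side with more dissolved moles — to the left.
The forward reaction is endothermic. Lowering T favours the exothermic direction — shift to the left.
The net shift is to the left. F is a product, so its amount decreases.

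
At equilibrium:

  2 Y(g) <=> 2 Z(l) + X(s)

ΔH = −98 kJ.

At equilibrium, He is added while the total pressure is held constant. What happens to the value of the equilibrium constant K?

unchanged

The equilibrium constant depends only on temperature. This perturbation may move the position of equilibrium, but since T is unchanged, K itself is unchanged.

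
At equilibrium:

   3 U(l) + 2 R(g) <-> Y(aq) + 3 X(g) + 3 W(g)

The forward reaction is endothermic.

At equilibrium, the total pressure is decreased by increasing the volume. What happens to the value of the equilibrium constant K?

The equilibrium constant depends only on temperature. This perturbation may move the position of equilibrium, but since T is unchanged, K itself is unchanged.

unchanged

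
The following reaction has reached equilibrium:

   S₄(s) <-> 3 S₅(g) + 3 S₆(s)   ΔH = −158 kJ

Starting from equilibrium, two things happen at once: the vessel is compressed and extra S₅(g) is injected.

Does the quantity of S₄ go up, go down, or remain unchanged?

Gas moles: reactants 0, products 3 (Δn_gas = +3). Compression shifts the system toward the side with fewer moles of gas — to the left.
Adding S₅ (g), a product, drives the reaction to the left.
The net shift is to the left. S₄ is a reactant, so its amount increases.

increases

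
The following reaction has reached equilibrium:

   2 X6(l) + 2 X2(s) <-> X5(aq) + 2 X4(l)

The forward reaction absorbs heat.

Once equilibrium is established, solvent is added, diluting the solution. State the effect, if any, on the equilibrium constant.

The equilibrium constant depends only on temperature. This perturbation may move the position of equilibrium, but since T is unchanged, K itself is unchanged.

unchanged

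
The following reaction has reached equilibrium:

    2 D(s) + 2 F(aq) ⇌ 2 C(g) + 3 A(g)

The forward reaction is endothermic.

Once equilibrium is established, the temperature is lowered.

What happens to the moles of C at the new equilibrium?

The forward reaction is endothermic. Lowering T favours the exothermic direction — shift to the left.
The net shift is to the left. C is a product, so its amount decreases.

decreases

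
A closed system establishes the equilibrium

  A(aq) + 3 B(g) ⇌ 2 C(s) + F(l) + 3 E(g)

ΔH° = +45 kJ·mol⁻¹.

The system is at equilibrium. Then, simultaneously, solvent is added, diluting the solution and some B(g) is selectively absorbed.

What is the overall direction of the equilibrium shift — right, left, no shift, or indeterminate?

left

Dilution lowers every aqueous concentration by the same factor. Δn_aq = 0 − 1 = -1, so the system shifts toward the side with more dissolved moles — to the left.
Removing B (g), a reactant, drives the reaction to the left.
All effects act in the same direction — net shift to the left.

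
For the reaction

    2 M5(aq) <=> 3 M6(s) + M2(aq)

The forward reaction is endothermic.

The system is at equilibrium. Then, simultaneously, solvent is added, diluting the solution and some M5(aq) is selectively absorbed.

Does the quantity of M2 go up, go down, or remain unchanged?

Dilution lowers every aqueous concentration by the same factor. Δn_aq = 1 − 2 = -1, so the system shifts toward the side with more dissolved moles — to the left.
Removing M5 (aq), a reactant, drives the reaction to the left.
The net shift is to the left. M2 is a product, so its amount decreases.

decreases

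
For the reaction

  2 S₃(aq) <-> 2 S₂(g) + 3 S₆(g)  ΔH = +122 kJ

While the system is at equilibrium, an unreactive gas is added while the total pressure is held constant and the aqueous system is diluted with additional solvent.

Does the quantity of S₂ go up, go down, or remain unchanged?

cannot be determined

Adding inert gas at constant total pressure expands the volume and lowers every reacting partial pressure. With Δn_gas = 5 − 0 = +5, Q moves away from K toward the side with fewer gas moles, so the system shifts toward the side with more gas moles — to the right.
Dilution lowers every aqueous concentration by the same factor. Δn_aq = 0 − 2 = -2, so the system shifts toward the side with more dissolved moles — to the left.
The two effects oppose each other, so the net shift — and hence the change in S₂ — cannot be determined from the given information.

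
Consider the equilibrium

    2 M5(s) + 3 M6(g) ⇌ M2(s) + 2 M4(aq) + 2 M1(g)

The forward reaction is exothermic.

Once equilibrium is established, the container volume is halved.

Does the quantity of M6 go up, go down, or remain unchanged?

Gas moles: reactants 3, products 2 (Δn_gas = -1). Compression shifts the system toward the side with fewer moles of gas — to the right.
The net shift is to the right. M6 is a reactant, so its amount decreases.

decreases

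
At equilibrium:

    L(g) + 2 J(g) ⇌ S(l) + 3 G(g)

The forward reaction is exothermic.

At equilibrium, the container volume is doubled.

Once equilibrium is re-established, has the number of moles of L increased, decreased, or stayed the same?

Gas moles: reactants 3, products 3. Δn_gas = 0, so a volume change leaves Q equal to K — no shift from this change.
No net shift occurs, so the amount of L is unchanged.

unchanged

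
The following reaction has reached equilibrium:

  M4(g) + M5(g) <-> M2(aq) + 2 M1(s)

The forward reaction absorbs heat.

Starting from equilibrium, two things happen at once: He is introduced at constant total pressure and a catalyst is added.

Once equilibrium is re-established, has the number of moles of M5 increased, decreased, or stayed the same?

Adding inert gas at constant total pressure expands the volume and lowers every reacting partial pressure. With Δn_gas = 0 − 2 = -2, Q moves away from K toward the side with fewer gas moles, so the system shifts toward the side with more gas moles — to the left.
A catalyst speeds both forward and reverse rates equally; it changes neither Q nor K — no shift from this change.
The net shift is to the left. M5 is a reactant, so its amount increases.

increases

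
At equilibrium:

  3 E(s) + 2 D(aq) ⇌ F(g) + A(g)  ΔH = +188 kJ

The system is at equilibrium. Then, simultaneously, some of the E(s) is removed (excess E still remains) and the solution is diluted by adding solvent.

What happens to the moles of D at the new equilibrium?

increases

E is a pure solid; its activity is 1 regardless of amount, so Q is unaffected — no shift from this change.
Dilution lowers every aqueous concentration by the same factor. Δn_aq = 0 − 2 = -2, so the system shifts toward the side with more dissolved moles — to the left.
The net shift is to the left. D is a reactant, so its amount increases.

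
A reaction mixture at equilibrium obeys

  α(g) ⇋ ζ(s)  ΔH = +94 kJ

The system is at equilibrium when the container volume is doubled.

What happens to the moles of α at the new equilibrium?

increases

Gas moles: reactants 1, products 0 (Δn_gas = -1). Expansion shifts the system toward the side with more moles of gas — to the left.
The net shift is to the left. α is a reactant, so its amount increases.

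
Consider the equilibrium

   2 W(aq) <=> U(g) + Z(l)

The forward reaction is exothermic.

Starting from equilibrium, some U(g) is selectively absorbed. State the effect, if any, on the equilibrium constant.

The equilibrium constant depends only on temperature. This perturbation may move the position of equilibrium, but since T is unchanged, K itself is unchanged.

unchanged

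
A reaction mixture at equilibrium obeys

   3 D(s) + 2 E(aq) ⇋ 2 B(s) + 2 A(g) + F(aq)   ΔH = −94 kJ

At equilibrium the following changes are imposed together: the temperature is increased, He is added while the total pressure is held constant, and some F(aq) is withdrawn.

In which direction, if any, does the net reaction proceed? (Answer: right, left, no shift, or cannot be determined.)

The forward reaction is exothermic. Raising T favours the endothermic direction — shift to the left.
Adding inert gas at constant total pressure expands the volume and lowers every reacting partial pressure. With Δn_gas = 2 − 0 = +2, Q moves away from K toward the side with fewer gas moles, so the system shifts toward the side with more gas moles — to the right.
Removing F (aq), a product, drives the reaction to the right.
The individual effects push in opposite directions; without quantitative information the net direction cannot be determined.

cannot be determined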